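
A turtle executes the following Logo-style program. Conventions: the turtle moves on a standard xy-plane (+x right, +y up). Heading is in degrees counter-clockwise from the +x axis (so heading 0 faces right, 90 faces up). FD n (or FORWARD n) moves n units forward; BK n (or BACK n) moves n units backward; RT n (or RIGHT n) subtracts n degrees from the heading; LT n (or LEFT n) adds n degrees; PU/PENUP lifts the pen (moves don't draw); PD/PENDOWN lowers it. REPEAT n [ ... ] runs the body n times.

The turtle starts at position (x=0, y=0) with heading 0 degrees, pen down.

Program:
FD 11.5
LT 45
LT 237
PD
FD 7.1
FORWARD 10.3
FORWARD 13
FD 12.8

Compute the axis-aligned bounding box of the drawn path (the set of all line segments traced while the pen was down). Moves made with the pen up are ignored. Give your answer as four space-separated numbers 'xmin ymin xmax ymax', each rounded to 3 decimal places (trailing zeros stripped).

Executing turtle program step by step:
Start: pos=(0,0), heading=0, pen down
FD 11.5: (0,0) -> (11.5,0) [heading=0, draw]
LT 45: heading 0 -> 45
LT 237: heading 45 -> 282
PD: pen down
FD 7.1: (11.5,0) -> (12.976,-6.945) [heading=282, draw]
FD 10.3: (12.976,-6.945) -> (15.118,-17.02) [heading=282, draw]
FD 13: (15.118,-17.02) -> (17.821,-29.736) [heading=282, draw]
FD 12.8: (17.821,-29.736) -> (20.482,-42.256) [heading=282, draw]
Final: pos=(20.482,-42.256), heading=282, 5 segment(s) drawn

Segment endpoints: x in {0, 11.5, 12.976, 15.118, 17.821, 20.482}, y in {-42.256, -29.736, -17.02, -6.945, 0}
xmin=0, ymin=-42.256, xmax=20.482, ymax=0

Answer: 0 -42.256 20.482 0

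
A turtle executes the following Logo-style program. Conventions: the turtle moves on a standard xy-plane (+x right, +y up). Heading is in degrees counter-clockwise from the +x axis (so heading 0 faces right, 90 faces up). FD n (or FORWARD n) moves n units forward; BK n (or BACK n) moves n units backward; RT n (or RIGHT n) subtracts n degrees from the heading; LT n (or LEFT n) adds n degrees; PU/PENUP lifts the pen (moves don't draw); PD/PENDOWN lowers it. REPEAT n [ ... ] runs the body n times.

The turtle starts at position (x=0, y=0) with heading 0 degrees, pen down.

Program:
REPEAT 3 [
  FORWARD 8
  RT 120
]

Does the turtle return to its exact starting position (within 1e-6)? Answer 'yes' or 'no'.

Answer: yes

Derivation:
Executing turtle program step by step:
Start: pos=(0,0), heading=0, pen down
REPEAT 3 [
  -- iteration 1/3 --
  FD 8: (0,0) -> (8,0) [heading=0, draw]
  RT 120: heading 0 -> 240
  -- iteration 2/3 --
  FD 8: (8,0) -> (4,-6.928) [heading=240, draw]
  RT 120: heading 240 -> 120
  -- iteration 3/3 --
  FD 8: (4,-6.928) -> (0,0) [heading=120, draw]
  RT 120: heading 120 -> 0
]
Final: pos=(0,0), heading=0, 3 segment(s) drawn

Start position: (0, 0)
Final position: (0, 0)
Distance = 0; < 1e-6 -> CLOSED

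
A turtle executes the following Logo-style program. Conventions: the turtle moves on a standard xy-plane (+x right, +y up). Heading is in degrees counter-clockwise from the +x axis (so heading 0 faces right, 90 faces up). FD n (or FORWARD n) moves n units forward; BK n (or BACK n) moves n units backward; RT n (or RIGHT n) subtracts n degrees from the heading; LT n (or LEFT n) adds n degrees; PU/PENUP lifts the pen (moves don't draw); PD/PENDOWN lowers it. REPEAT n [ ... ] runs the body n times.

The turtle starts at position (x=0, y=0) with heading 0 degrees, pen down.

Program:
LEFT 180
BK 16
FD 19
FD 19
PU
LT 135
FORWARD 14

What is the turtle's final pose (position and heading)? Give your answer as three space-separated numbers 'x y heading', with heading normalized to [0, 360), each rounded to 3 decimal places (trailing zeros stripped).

Executing turtle program step by step:
Start: pos=(0,0), heading=0, pen down
LT 180: heading 0 -> 180
BK 16: (0,0) -> (16,0) [heading=180, draw]
FD 19: (16,0) -> (-3,0) [heading=180, draw]
FD 19: (-3,0) -> (-22,0) [heading=180, draw]
PU: pen up
LT 135: heading 180 -> 315
FD 14: (-22,0) -> (-12.101,-9.899) [heading=315, move]
Final: pos=(-12.101,-9.899), heading=315, 3 segment(s) drawn

Answer: -12.101 -9.899 315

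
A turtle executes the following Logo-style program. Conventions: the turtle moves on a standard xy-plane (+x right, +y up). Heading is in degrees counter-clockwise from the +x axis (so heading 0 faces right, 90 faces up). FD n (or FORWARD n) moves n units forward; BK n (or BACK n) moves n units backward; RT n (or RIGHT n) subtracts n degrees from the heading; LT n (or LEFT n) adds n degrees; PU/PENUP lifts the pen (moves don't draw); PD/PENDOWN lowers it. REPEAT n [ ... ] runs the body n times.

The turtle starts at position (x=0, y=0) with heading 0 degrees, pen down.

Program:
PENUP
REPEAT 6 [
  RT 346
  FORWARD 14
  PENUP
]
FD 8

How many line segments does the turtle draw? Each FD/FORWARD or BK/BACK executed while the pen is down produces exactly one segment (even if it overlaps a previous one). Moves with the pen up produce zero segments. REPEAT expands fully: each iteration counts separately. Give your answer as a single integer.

Executing turtle program step by step:
Start: pos=(0,0), heading=0, pen down
PU: pen up
REPEAT 6 [
  -- iteration 1/6 --
  RT 346: heading 0 -> 14
  FD 14: (0,0) -> (13.584,3.387) [heading=14, move]
  PU: pen up
  -- iteration 2/6 --
  RT 346: heading 14 -> 28
  FD 14: (13.584,3.387) -> (25.945,9.96) [heading=28, move]
  PU: pen up
  -- iteration 3/6 --
  RT 346: heading 28 -> 42
  FD 14: (25.945,9.96) -> (36.349,19.327) [heading=42, move]
  PU: pen up
  -- iteration 4/6 --
  RT 346: heading 42 -> 56
  FD 14: (36.349,19.327) -> (44.178,30.934) [heading=56, move]
  PU: pen up
  -- iteration 5/6 --
  RT 346: heading 56 -> 70
  FD 14: (44.178,30.934) -> (48.966,44.09) [heading=70, move]
  PU: pen up
  -- iteration 6/6 --
  RT 346: heading 70 -> 84
  FD 14: (48.966,44.09) -> (50.43,58.013) [heading=84, move]
  PU: pen up
]
FD 8: (50.43,58.013) -> (51.266,65.969) [heading=84, move]
Final: pos=(51.266,65.969), heading=84, 0 segment(s) drawn
Segments drawn: 0

Answer: 0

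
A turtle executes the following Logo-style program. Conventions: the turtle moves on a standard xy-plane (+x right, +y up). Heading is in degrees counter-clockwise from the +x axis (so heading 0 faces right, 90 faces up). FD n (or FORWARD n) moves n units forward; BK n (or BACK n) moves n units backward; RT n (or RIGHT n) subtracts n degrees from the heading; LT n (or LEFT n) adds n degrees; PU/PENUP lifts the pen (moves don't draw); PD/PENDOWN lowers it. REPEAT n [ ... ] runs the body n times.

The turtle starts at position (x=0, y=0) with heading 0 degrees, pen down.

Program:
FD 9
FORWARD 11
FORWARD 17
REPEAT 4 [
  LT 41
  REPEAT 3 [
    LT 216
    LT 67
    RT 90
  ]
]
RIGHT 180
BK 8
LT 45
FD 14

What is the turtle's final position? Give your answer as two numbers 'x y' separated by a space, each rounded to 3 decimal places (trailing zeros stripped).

Answer: 29.182 -6.362

Derivation:
Executing turtle program step by step:
Start: pos=(0,0), heading=0, pen down
FD 9: (0,0) -> (9,0) [heading=0, draw]
FD 11: (9,0) -> (20,0) [heading=0, draw]
FD 17: (20,0) -> (37,0) [heading=0, draw]
REPEAT 4 [
  -- iteration 1/4 --
  LT 41: heading 0 -> 41
  REPEAT 3 [
    -- iteration 1/3 --
    LT 216: heading 41 -> 257
    LT 67: heading 257 -> 324
    RT 90: heading 324 -> 234
    -- iteration 2/3 --
    LT 216: heading 234 -> 90
    LT 67: heading 90 -> 157
    RT 90: heading 157 -> 67
    -- iteration 3/3 --
    LT 216: heading 67 -> 283
    LT 67: heading 283 -> 350
    RT 90: heading 350 -> 260
  ]
  -- iteration 2/4 --
  LT 41: heading 260 -> 301
  REPEAT 3 [
    -- iteration 1/3 --
    LT 216: heading 301 -> 157
    LT 67: heading 157 -> 224
    RT 90: heading 224 -> 134
    -- iteration 2/3 --
    LT 216: heading 134 -> 350
    LT 67: heading 350 -> 57
    RT 90: heading 57 -> 327
    -- iteration 3/3 --
    LT 216: heading 327 -> 183
    LT 67: heading 183 -> 250
    RT 90: heading 250 -> 160
  ]
  -- iteration 3/4 --
  LT 41: heading 160 -> 201
  REPEAT 3 [
    -- iteration 1/3 --
    LT 216: heading 201 -> 57
    LT 67: heading 57 -> 124
    RT 90: heading 124 -> 34
    -- iteration 2/3 --
    LT 216: heading 34 -> 250
    LT 67: heading 250 -> 317
    RT 90: heading 317 -> 227
    -- iteration 3/3 --
    LT 216: heading 227 -> 83
    LT 67: heading 83 -> 150
    RT 90: heading 150 -> 60
  ]
  -- iteration 4/4 --
  LT 41: heading 60 -> 101
  REPEAT 3 [
    -- iteration 1/3 --
    LT 216: heading 101 -> 317
    LT 67: heading 317 -> 24
    RT 90: heading 24 -> 294
    -- iteration 2/3 --
    LT 216: heading 294 -> 150
    LT 67: heading 150 -> 217
    RT 90: heading 217 -> 127
    -- iteration 3/3 --
    LT 216: heading 127 -> 343
    LT 67: heading 343 -> 50
    RT 90: heading 50 -> 320
  ]
]
RT 180: heading 320 -> 140
BK 8: (37,0) -> (43.128,-5.142) [heading=140, draw]
LT 45: heading 140 -> 185
FD 14: (43.128,-5.142) -> (29.182,-6.362) [heading=185, draw]
Final: pos=(29.182,-6.362), heading=185, 5 segment(s) drawn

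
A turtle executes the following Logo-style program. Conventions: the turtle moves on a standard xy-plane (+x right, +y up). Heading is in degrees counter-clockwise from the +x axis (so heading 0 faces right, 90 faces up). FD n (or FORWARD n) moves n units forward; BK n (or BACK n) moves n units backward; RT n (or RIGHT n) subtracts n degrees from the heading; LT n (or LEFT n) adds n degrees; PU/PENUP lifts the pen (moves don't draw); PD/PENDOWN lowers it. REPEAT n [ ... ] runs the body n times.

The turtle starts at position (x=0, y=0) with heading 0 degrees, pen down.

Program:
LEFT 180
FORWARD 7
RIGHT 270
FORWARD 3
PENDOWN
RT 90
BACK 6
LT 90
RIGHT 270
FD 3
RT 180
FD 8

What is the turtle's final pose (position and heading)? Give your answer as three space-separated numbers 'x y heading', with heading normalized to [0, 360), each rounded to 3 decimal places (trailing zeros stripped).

Executing turtle program step by step:
Start: pos=(0,0), heading=0, pen down
LT 180: heading 0 -> 180
FD 7: (0,0) -> (-7,0) [heading=180, draw]
RT 270: heading 180 -> 270
FD 3: (-7,0) -> (-7,-3) [heading=270, draw]
PD: pen down
RT 90: heading 270 -> 180
BK 6: (-7,-3) -> (-1,-3) [heading=180, draw]
LT 90: heading 180 -> 270
RT 270: heading 270 -> 0
FD 3: (-1,-3) -> (2,-3) [heading=0, draw]
RT 180: heading 0 -> 180
FD 8: (2,-3) -> (-6,-3) [heading=180, draw]
Final: pos=(-6,-3), heading=180, 5 segment(s) drawn

Answer: -6 -3 180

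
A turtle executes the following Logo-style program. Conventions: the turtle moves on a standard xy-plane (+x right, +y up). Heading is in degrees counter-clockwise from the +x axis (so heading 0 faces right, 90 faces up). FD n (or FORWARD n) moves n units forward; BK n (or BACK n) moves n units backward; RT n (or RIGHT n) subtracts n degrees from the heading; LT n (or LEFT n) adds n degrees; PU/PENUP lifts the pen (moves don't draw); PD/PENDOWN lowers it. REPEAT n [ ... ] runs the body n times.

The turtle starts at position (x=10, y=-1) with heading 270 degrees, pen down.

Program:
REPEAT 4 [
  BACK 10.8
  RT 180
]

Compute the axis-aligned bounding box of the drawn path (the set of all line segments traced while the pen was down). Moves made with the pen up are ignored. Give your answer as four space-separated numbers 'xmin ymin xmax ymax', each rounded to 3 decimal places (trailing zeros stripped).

Answer: 10 -1 10 9.8

Derivation:
Executing turtle program step by step:
Start: pos=(10,-1), heading=270, pen down
REPEAT 4 [
  -- iteration 1/4 --
  BK 10.8: (10,-1) -> (10,9.8) [heading=270, draw]
  RT 180: heading 270 -> 90
  -- iteration 2/4 --
  BK 10.8: (10,9.8) -> (10,-1) [heading=90, draw]
  RT 180: heading 90 -> 270
  -- iteration 3/4 --
  BK 10.8: (10,-1) -> (10,9.8) [heading=270, draw]
  RT 180: heading 270 -> 90
  -- iteration 4/4 --
  BK 10.8: (10,9.8) -> (10,-1) [heading=90, draw]
  RT 180: heading 90 -> 270
]
Final: pos=(10,-1), heading=270, 4 segment(s) drawn

Segment endpoints: x in {10, 10, 10}, y in {-1, 9.8}
xmin=10, ymin=-1, xmax=10, ymax=9.8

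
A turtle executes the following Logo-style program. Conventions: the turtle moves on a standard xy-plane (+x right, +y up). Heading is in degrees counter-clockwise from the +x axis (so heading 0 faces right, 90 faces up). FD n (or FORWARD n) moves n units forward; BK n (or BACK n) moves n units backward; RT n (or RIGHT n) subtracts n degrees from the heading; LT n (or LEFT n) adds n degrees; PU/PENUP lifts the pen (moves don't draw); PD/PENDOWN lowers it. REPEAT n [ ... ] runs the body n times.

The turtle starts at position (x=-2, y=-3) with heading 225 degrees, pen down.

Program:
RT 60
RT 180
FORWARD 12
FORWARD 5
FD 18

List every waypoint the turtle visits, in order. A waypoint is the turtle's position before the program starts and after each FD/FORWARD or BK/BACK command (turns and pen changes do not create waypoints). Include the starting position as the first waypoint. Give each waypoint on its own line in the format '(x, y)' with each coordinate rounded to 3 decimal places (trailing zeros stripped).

Answer: (-2, -3)
(9.591, -6.106)
(14.421, -7.4)
(31.807, -12.059)

Derivation:
Executing turtle program step by step:
Start: pos=(-2,-3), heading=225, pen down
RT 60: heading 225 -> 165
RT 180: heading 165 -> 345
FD 12: (-2,-3) -> (9.591,-6.106) [heading=345, draw]
FD 5: (9.591,-6.106) -> (14.421,-7.4) [heading=345, draw]
FD 18: (14.421,-7.4) -> (31.807,-12.059) [heading=345, draw]
Final: pos=(31.807,-12.059), heading=345, 3 segment(s) drawn
Waypoints (4 total):
(-2, -3)
(9.591, -6.106)
(14.421, -7.4)
(31.807, -12.059)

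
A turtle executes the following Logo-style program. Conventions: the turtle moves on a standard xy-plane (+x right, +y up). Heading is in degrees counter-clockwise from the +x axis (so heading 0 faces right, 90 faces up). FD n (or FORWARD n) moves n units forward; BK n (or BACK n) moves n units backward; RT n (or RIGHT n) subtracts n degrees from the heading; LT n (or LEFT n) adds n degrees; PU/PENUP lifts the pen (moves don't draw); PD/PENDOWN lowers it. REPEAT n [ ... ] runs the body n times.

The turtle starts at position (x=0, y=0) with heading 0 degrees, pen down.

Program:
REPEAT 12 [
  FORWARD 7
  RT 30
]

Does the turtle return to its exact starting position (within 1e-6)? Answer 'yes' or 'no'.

Answer: yes

Derivation:
Executing turtle program step by step:
Start: pos=(0,0), heading=0, pen down
REPEAT 12 [
  -- iteration 1/12 --
  FD 7: (0,0) -> (7,0) [heading=0, draw]
  RT 30: heading 0 -> 330
  -- iteration 2/12 --
  FD 7: (7,0) -> (13.062,-3.5) [heading=330, draw]
  RT 30: heading 330 -> 300
  -- iteration 3/12 --
  FD 7: (13.062,-3.5) -> (16.562,-9.562) [heading=300, draw]
  RT 30: heading 300 -> 270
  -- iteration 4/12 --
  FD 7: (16.562,-9.562) -> (16.562,-16.562) [heading=270, draw]
  RT 30: heading 270 -> 240
  -- iteration 5/12 --
  FD 7: (16.562,-16.562) -> (13.062,-22.624) [heading=240, draw]
  RT 30: heading 240 -> 210
  -- iteration 6/12 --
  FD 7: (13.062,-22.624) -> (7,-26.124) [heading=210, draw]
  RT 30: heading 210 -> 180
  -- iteration 7/12 --
  FD 7: (7,-26.124) -> (0,-26.124) [heading=180, draw]
  RT 30: heading 180 -> 150
  -- iteration 8/12 --
  FD 7: (0,-26.124) -> (-6.062,-22.624) [heading=150, draw]
  RT 30: heading 150 -> 120
  -- iteration 9/12 --
  FD 7: (-6.062,-22.624) -> (-9.562,-16.562) [heading=120, draw]
  RT 30: heading 120 -> 90
  -- iteration 10/12 --
  FD 7: (-9.562,-16.562) -> (-9.562,-9.562) [heading=90, draw]
  RT 30: heading 90 -> 60
  -- iteration 11/12 --
  FD 7: (-9.562,-9.562) -> (-6.062,-3.5) [heading=60, draw]
  RT 30: heading 60 -> 30
  -- iteration 12/12 --
  FD 7: (-6.062,-3.5) -> (0,0) [heading=30, draw]
  RT 30: heading 30 -> 0
]
Final: pos=(0,0), heading=0, 12 segment(s) drawn

Start position: (0, 0)
Final position: (0, 0)
Distance = 0; < 1e-6 -> CLOSED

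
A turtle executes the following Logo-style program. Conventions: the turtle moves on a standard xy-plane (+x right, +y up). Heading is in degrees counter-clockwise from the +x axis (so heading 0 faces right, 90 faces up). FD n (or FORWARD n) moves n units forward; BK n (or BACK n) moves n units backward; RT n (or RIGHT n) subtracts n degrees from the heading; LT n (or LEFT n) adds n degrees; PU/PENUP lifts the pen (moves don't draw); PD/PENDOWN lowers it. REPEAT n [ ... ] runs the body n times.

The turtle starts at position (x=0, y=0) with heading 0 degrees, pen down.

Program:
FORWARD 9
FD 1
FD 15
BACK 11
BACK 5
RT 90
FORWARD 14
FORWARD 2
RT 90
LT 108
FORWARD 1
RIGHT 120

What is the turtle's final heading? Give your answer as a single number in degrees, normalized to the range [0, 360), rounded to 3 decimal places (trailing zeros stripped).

Executing turtle program step by step:
Start: pos=(0,0), heading=0, pen down
FD 9: (0,0) -> (9,0) [heading=0, draw]
FD 1: (9,0) -> (10,0) [heading=0, draw]
FD 15: (10,0) -> (25,0) [heading=0, draw]
BK 11: (25,0) -> (14,0) [heading=0, draw]
BK 5: (14,0) -> (9,0) [heading=0, draw]
RT 90: heading 0 -> 270
FD 14: (9,0) -> (9,-14) [heading=270, draw]
FD 2: (9,-14) -> (9,-16) [heading=270, draw]
RT 90: heading 270 -> 180
LT 108: heading 180 -> 288
FD 1: (9,-16) -> (9.309,-16.951) [heading=288, draw]
RT 120: heading 288 -> 168
Final: pos=(9.309,-16.951), heading=168, 8 segment(s) drawn

Answer: 168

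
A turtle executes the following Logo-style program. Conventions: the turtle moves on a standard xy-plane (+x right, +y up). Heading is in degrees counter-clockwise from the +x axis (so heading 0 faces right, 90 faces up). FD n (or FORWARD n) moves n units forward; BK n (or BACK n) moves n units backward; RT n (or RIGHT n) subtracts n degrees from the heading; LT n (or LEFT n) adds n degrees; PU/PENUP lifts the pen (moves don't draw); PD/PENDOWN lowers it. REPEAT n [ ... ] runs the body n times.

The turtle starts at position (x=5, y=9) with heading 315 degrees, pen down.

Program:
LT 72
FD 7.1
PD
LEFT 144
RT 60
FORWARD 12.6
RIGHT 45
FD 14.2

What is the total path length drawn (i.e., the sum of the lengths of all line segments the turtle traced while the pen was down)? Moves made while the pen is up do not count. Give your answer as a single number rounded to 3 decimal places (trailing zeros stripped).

Answer: 33.9

Derivation:
Executing turtle program step by step:
Start: pos=(5,9), heading=315, pen down
LT 72: heading 315 -> 27
FD 7.1: (5,9) -> (11.326,12.223) [heading=27, draw]
PD: pen down
LT 144: heading 27 -> 171
RT 60: heading 171 -> 111
FD 12.6: (11.326,12.223) -> (6.811,23.986) [heading=111, draw]
RT 45: heading 111 -> 66
FD 14.2: (6.811,23.986) -> (12.586,36.959) [heading=66, draw]
Final: pos=(12.586,36.959), heading=66, 3 segment(s) drawn

Segment lengths:
  seg 1: (5,9) -> (11.326,12.223), length = 7.1
  seg 2: (11.326,12.223) -> (6.811,23.986), length = 12.6
  seg 3: (6.811,23.986) -> (12.586,36.959), length = 14.2
Total = 33.9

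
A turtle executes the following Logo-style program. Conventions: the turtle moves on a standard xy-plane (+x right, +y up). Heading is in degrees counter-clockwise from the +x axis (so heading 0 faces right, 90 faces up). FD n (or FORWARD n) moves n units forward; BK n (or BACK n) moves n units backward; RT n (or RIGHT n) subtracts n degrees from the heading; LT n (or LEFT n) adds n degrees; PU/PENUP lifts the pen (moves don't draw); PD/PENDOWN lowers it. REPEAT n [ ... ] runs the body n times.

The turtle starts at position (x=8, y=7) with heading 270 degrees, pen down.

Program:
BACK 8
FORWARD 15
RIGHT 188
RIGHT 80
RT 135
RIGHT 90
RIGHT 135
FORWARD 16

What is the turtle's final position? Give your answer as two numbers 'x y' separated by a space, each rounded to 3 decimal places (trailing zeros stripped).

Answer: 23.99 0.558

Derivation:
Executing turtle program step by step:
Start: pos=(8,7), heading=270, pen down
BK 8: (8,7) -> (8,15) [heading=270, draw]
FD 15: (8,15) -> (8,0) [heading=270, draw]
RT 188: heading 270 -> 82
RT 80: heading 82 -> 2
RT 135: heading 2 -> 227
RT 90: heading 227 -> 137
RT 135: heading 137 -> 2
FD 16: (8,0) -> (23.99,0.558) [heading=2, draw]
Final: pos=(23.99,0.558), heading=2, 3 segment(s) drawn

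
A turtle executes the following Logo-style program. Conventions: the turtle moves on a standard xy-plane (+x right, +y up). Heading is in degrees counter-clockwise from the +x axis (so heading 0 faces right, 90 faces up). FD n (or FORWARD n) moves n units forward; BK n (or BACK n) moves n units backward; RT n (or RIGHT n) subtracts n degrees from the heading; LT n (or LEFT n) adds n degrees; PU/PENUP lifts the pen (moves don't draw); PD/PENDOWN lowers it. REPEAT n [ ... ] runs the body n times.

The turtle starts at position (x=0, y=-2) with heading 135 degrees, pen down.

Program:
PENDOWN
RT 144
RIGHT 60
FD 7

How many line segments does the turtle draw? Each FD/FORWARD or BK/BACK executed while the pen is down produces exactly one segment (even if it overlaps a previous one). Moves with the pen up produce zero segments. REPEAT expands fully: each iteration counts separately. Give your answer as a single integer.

Answer: 1

Derivation:
Executing turtle program step by step:
Start: pos=(0,-2), heading=135, pen down
PD: pen down
RT 144: heading 135 -> 351
RT 60: heading 351 -> 291
FD 7: (0,-2) -> (2.509,-8.535) [heading=291, draw]
Final: pos=(2.509,-8.535), heading=291, 1 segment(s) drawn
Segments drawn: 1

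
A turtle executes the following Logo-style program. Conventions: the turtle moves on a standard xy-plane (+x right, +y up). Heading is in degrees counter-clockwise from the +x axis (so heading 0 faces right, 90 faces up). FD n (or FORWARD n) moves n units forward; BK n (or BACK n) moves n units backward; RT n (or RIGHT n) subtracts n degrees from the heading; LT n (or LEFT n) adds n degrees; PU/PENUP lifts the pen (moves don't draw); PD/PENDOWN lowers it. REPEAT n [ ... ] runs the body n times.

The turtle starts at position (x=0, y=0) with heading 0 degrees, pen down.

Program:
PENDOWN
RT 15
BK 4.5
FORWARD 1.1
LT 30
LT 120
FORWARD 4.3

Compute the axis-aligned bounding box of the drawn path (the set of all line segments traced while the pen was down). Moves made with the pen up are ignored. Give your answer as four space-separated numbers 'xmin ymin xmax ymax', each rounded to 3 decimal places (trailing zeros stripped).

Executing turtle program step by step:
Start: pos=(0,0), heading=0, pen down
PD: pen down
RT 15: heading 0 -> 345
BK 4.5: (0,0) -> (-4.347,1.165) [heading=345, draw]
FD 1.1: (-4.347,1.165) -> (-3.284,0.88) [heading=345, draw]
LT 30: heading 345 -> 15
LT 120: heading 15 -> 135
FD 4.3: (-3.284,0.88) -> (-6.325,3.921) [heading=135, draw]
Final: pos=(-6.325,3.921), heading=135, 3 segment(s) drawn

Segment endpoints: x in {-6.325, -4.347, -3.284, 0}, y in {0, 0.88, 1.165, 3.921}
xmin=-6.325, ymin=0, xmax=0, ymax=3.921

Answer: -6.325 0 0 3.921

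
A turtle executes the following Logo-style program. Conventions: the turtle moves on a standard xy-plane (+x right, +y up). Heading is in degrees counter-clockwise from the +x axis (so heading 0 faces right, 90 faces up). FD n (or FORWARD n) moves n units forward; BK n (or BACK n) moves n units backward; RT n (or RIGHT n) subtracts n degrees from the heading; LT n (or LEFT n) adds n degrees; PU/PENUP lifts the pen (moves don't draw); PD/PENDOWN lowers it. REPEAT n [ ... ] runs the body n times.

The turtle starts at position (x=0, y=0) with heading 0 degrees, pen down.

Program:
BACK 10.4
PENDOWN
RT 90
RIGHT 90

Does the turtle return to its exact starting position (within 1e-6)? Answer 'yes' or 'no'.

Executing turtle program step by step:
Start: pos=(0,0), heading=0, pen down
BK 10.4: (0,0) -> (-10.4,0) [heading=0, draw]
PD: pen down
RT 90: heading 0 -> 270
RT 90: heading 270 -> 180
Final: pos=(-10.4,0), heading=180, 1 segment(s) drawn

Start position: (0, 0)
Final position: (-10.4, 0)
Distance = 10.4; >= 1e-6 -> NOT closed

Answer: no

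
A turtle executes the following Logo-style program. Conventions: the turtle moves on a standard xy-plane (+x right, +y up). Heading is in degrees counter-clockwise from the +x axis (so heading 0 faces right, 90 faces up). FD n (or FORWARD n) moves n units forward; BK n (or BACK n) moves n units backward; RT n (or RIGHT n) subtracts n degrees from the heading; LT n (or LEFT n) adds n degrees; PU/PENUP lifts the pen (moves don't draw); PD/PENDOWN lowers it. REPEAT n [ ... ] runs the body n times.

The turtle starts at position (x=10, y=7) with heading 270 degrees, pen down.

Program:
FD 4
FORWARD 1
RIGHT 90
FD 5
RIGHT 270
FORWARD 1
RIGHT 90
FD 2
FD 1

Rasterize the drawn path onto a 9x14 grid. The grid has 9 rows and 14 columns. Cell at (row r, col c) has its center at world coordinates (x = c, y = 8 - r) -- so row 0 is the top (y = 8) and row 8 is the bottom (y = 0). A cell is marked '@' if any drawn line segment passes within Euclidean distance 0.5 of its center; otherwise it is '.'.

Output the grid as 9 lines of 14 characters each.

Segment 0: (10,7) -> (10,3)
Segment 1: (10,3) -> (10,2)
Segment 2: (10,2) -> (5,2)
Segment 3: (5,2) -> (5,1)
Segment 4: (5,1) -> (3,1)
Segment 5: (3,1) -> (2,1)

Answer: ..............
..........@...
..........@...
..........@...
..........@...
..........@...
.....@@@@@@...
..@@@@........
..............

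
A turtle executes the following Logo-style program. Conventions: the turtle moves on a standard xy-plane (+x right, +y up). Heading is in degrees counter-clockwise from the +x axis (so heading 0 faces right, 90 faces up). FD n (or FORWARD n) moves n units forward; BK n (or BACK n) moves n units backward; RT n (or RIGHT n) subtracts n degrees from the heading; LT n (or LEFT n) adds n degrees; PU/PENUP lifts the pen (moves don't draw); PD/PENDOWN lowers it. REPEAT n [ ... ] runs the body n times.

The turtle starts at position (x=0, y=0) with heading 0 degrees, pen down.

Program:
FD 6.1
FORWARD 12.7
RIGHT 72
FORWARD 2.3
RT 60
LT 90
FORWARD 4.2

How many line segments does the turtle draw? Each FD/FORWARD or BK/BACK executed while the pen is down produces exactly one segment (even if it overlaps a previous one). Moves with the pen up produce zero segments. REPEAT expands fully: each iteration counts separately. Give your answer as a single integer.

Executing turtle program step by step:
Start: pos=(0,0), heading=0, pen down
FD 6.1: (0,0) -> (6.1,0) [heading=0, draw]
FD 12.7: (6.1,0) -> (18.8,0) [heading=0, draw]
RT 72: heading 0 -> 288
FD 2.3: (18.8,0) -> (19.511,-2.187) [heading=288, draw]
RT 60: heading 288 -> 228
LT 90: heading 228 -> 318
FD 4.2: (19.511,-2.187) -> (22.632,-4.998) [heading=318, draw]
Final: pos=(22.632,-4.998), heading=318, 4 segment(s) drawn
Segments drawn: 4

Answer: 4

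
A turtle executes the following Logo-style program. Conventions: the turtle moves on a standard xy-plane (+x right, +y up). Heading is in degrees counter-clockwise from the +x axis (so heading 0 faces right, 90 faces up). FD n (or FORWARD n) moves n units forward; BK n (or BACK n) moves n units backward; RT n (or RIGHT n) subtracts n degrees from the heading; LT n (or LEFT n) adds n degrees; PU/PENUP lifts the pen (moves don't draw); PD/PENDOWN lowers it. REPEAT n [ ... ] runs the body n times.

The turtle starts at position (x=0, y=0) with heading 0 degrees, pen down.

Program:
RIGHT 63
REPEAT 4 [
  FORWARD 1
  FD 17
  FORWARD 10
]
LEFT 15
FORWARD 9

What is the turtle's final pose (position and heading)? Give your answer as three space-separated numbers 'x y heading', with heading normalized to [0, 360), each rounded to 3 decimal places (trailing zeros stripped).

Answer: 56.869 -106.481 312

Derivation:
Executing turtle program step by step:
Start: pos=(0,0), heading=0, pen down
RT 63: heading 0 -> 297
REPEAT 4 [
  -- iteration 1/4 --
  FD 1: (0,0) -> (0.454,-0.891) [heading=297, draw]
  FD 17: (0.454,-0.891) -> (8.172,-16.038) [heading=297, draw]
  FD 10: (8.172,-16.038) -> (12.712,-24.948) [heading=297, draw]
  -- iteration 2/4 --
  FD 1: (12.712,-24.948) -> (13.166,-25.839) [heading=297, draw]
  FD 17: (13.166,-25.839) -> (20.884,-40.986) [heading=297, draw]
  FD 10: (20.884,-40.986) -> (25.423,-49.896) [heading=297, draw]
  -- iteration 3/4 --
  FD 1: (25.423,-49.896) -> (25.877,-50.787) [heading=297, draw]
  FD 17: (25.877,-50.787) -> (33.595,-65.934) [heading=297, draw]
  FD 10: (33.595,-65.934) -> (38.135,-74.845) [heading=297, draw]
  -- iteration 4/4 --
  FD 1: (38.135,-74.845) -> (38.589,-75.736) [heading=297, draw]
  FD 17: (38.589,-75.736) -> (46.307,-90.883) [heading=297, draw]
  FD 10: (46.307,-90.883) -> (50.847,-99.793) [heading=297, draw]
]
LT 15: heading 297 -> 312
FD 9: (50.847,-99.793) -> (56.869,-106.481) [heading=312, draw]
Final: pos=(56.869,-106.481), heading=312, 13 segment(s) drawn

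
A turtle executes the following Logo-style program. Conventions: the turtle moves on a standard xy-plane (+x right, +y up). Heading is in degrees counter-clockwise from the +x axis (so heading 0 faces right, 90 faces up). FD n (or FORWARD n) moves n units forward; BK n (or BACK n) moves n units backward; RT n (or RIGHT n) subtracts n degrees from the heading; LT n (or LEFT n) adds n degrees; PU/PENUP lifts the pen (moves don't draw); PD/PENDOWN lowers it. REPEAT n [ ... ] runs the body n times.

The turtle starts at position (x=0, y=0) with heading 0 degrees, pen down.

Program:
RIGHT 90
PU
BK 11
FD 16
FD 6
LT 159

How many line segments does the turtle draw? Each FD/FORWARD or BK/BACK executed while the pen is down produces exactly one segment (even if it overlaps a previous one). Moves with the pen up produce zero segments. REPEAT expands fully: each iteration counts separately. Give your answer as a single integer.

Executing turtle program step by step:
Start: pos=(0,0), heading=0, pen down
RT 90: heading 0 -> 270
PU: pen up
BK 11: (0,0) -> (0,11) [heading=270, move]
FD 16: (0,11) -> (0,-5) [heading=270, move]
FD 6: (0,-5) -> (0,-11) [heading=270, move]
LT 159: heading 270 -> 69
Final: pos=(0,-11), heading=69, 0 segment(s) drawn
Segments drawn: 0

Answer: 0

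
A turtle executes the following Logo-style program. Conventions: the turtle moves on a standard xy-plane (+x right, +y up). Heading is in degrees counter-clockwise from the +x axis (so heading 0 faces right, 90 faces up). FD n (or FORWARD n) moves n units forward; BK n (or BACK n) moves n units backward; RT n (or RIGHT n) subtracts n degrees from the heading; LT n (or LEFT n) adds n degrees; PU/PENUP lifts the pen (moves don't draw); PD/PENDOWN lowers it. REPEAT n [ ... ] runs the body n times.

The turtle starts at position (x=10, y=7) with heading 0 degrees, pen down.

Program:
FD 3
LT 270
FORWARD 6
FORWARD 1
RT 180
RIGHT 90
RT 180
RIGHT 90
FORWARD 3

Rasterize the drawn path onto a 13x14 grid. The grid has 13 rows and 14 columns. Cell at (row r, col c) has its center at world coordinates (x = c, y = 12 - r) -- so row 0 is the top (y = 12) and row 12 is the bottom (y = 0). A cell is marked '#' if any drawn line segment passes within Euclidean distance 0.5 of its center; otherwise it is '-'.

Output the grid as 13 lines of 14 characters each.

Answer: --------------
--------------
--------------
--------------
--------------
----------####
-------------#
-------------#
-------------#
-------------#
-------------#
-------------#
-------------#

Derivation:
Segment 0: (10,7) -> (13,7)
Segment 1: (13,7) -> (13,1)
Segment 2: (13,1) -> (13,0)
Segment 3: (13,0) -> (13,3)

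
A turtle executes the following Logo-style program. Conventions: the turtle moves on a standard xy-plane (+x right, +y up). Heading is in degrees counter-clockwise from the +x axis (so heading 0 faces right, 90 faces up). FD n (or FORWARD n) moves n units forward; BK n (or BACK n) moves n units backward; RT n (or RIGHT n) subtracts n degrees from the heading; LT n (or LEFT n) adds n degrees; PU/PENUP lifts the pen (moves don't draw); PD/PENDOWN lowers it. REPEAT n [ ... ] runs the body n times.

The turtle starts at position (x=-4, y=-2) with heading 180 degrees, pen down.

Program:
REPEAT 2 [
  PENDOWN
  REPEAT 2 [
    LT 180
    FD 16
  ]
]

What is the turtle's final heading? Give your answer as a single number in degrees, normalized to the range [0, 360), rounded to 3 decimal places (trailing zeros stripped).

Executing turtle program step by step:
Start: pos=(-4,-2), heading=180, pen down
REPEAT 2 [
  -- iteration 1/2 --
  PD: pen down
  REPEAT 2 [
    -- iteration 1/2 --
    LT 180: heading 180 -> 0
    FD 16: (-4,-2) -> (12,-2) [heading=0, draw]
    -- iteration 2/2 --
    LT 180: heading 0 -> 180
    FD 16: (12,-2) -> (-4,-2) [heading=180, draw]
  ]
  -- iteration 2/2 --
  PD: pen down
  REPEAT 2 [
    -- iteration 1/2 --
    LT 180: heading 180 -> 0
    FD 16: (-4,-2) -> (12,-2) [heading=0, draw]
    -- iteration 2/2 --
    LT 180: heading 0 -> 180
    FD 16: (12,-2) -> (-4,-2) [heading=180, draw]
  ]
]
Final: pos=(-4,-2), heading=180, 4 segment(s) drawn

Answer: 180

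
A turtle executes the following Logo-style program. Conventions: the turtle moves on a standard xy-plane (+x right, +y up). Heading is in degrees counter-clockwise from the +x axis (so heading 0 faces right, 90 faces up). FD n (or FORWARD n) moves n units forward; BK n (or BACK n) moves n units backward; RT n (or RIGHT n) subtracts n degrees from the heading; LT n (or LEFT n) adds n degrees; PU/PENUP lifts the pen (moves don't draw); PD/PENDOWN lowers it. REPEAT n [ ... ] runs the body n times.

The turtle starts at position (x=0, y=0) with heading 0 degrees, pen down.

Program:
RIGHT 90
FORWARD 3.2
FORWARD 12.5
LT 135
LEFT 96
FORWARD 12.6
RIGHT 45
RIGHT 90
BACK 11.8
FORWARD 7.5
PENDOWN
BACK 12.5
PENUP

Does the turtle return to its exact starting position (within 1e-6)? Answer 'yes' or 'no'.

Executing turtle program step by step:
Start: pos=(0,0), heading=0, pen down
RT 90: heading 0 -> 270
FD 3.2: (0,0) -> (0,-3.2) [heading=270, draw]
FD 12.5: (0,-3.2) -> (0,-15.7) [heading=270, draw]
LT 135: heading 270 -> 45
LT 96: heading 45 -> 141
FD 12.6: (0,-15.7) -> (-9.792,-7.771) [heading=141, draw]
RT 45: heading 141 -> 96
RT 90: heading 96 -> 6
BK 11.8: (-9.792,-7.771) -> (-21.527,-9.004) [heading=6, draw]
FD 7.5: (-21.527,-9.004) -> (-14.068,-8.22) [heading=6, draw]
PD: pen down
BK 12.5: (-14.068,-8.22) -> (-26.5,-9.527) [heading=6, draw]
PU: pen up
Final: pos=(-26.5,-9.527), heading=6, 6 segment(s) drawn

Start position: (0, 0)
Final position: (-26.5, -9.527)
Distance = 28.16; >= 1e-6 -> NOT closed

Answer: no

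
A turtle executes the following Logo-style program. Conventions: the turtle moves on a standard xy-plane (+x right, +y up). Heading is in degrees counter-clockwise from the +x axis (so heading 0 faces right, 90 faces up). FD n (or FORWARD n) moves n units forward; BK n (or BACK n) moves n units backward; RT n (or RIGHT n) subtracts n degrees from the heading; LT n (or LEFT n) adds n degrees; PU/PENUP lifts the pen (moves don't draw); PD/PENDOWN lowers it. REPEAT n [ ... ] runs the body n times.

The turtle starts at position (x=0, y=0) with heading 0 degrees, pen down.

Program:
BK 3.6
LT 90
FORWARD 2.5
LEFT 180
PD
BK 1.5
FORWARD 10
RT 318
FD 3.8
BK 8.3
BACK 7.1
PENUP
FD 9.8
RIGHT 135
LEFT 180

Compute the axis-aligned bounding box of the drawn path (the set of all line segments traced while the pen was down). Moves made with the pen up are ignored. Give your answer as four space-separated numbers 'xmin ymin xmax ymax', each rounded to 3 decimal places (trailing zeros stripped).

Answer: -11.362 -8.824 0 4

Derivation:
Executing turtle program step by step:
Start: pos=(0,0), heading=0, pen down
BK 3.6: (0,0) -> (-3.6,0) [heading=0, draw]
LT 90: heading 0 -> 90
FD 2.5: (-3.6,0) -> (-3.6,2.5) [heading=90, draw]
LT 180: heading 90 -> 270
PD: pen down
BK 1.5: (-3.6,2.5) -> (-3.6,4) [heading=270, draw]
FD 10: (-3.6,4) -> (-3.6,-6) [heading=270, draw]
RT 318: heading 270 -> 312
FD 3.8: (-3.6,-6) -> (-1.057,-8.824) [heading=312, draw]
BK 8.3: (-1.057,-8.824) -> (-6.611,-2.656) [heading=312, draw]
BK 7.1: (-6.611,-2.656) -> (-11.362,2.62) [heading=312, draw]
PU: pen up
FD 9.8: (-11.362,2.62) -> (-4.804,-4.662) [heading=312, move]
RT 135: heading 312 -> 177
LT 180: heading 177 -> 357
Final: pos=(-4.804,-4.662), heading=357, 7 segment(s) drawn

Segment endpoints: x in {-11.362, -6.611, -3.6, -3.6, -3.6, -1.057, 0}, y in {-8.824, -6, -2.656, 0, 2.5, 2.62, 4}
xmin=-11.362, ymin=-8.824, xmax=0, ymax=4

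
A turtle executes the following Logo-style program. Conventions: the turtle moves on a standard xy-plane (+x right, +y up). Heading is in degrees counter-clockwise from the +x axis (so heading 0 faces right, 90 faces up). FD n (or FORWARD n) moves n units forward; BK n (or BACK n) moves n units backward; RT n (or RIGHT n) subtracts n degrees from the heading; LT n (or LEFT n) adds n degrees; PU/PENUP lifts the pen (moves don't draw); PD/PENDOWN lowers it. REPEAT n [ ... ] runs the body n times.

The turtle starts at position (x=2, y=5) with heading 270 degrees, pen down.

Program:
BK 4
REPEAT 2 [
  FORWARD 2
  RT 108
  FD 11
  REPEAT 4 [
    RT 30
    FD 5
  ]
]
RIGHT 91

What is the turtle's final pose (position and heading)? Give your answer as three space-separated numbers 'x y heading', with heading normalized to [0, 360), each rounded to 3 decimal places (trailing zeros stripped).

Executing turtle program step by step:
Start: pos=(2,5), heading=270, pen down
BK 4: (2,5) -> (2,9) [heading=270, draw]
REPEAT 2 [
  -- iteration 1/2 --
  FD 2: (2,9) -> (2,7) [heading=270, draw]
  RT 108: heading 270 -> 162
  FD 11: (2,7) -> (-8.462,10.399) [heading=162, draw]
  REPEAT 4 [
    -- iteration 1/4 --
    RT 30: heading 162 -> 132
    FD 5: (-8.462,10.399) -> (-11.807,14.115) [heading=132, draw]
    -- iteration 2/4 --
    RT 30: heading 132 -> 102
    FD 5: (-11.807,14.115) -> (-12.847,19.006) [heading=102, draw]
    -- iteration 3/4 --
    RT 30: heading 102 -> 72
    FD 5: (-12.847,19.006) -> (-11.302,23.761) [heading=72, draw]
    -- iteration 4/4 --
    RT 30: heading 72 -> 42
    FD 5: (-11.302,23.761) -> (-7.586,27.107) [heading=42, draw]
  ]
  -- iteration 2/2 --
  FD 2: (-7.586,27.107) -> (-6.1,28.445) [heading=42, draw]
  RT 108: heading 42 -> 294
  FD 11: (-6.1,28.445) -> (-1.626,18.396) [heading=294, draw]
  REPEAT 4 [
    -- iteration 1/4 --
    RT 30: heading 294 -> 264
    FD 5: (-1.626,18.396) -> (-2.148,13.423) [heading=264, draw]
    -- iteration 2/4 --
    RT 30: heading 264 -> 234
    FD 5: (-2.148,13.423) -> (-5.087,9.378) [heading=234, draw]
    -- iteration 3/4 --
    RT 30: heading 234 -> 204
    FD 5: (-5.087,9.378) -> (-9.655,7.344) [heading=204, draw]
    -- iteration 4/4 --
    RT 30: heading 204 -> 174
    FD 5: (-9.655,7.344) -> (-14.628,7.867) [heading=174, draw]
  ]
]
RT 91: heading 174 -> 83
Final: pos=(-14.628,7.867), heading=83, 13 segment(s) drawn

Answer: -14.628 7.867 83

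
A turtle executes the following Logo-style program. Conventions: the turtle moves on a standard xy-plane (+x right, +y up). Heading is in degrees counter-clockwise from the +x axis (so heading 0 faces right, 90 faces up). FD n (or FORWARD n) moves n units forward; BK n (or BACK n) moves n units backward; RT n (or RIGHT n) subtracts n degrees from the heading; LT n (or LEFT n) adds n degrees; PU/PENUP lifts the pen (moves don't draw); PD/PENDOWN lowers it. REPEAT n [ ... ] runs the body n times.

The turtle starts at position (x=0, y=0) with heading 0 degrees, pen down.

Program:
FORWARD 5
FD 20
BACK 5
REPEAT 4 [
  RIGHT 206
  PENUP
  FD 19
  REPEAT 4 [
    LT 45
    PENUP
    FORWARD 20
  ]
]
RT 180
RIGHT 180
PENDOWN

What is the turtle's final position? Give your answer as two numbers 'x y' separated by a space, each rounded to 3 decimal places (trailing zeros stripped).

Answer: -131.814 -74.657

Derivation:
Executing turtle program step by step:
Start: pos=(0,0), heading=0, pen down
FD 5: (0,0) -> (5,0) [heading=0, draw]
FD 20: (5,0) -> (25,0) [heading=0, draw]
BK 5: (25,0) -> (20,0) [heading=0, draw]
REPEAT 4 [
  -- iteration 1/4 --
  RT 206: heading 0 -> 154
  PU: pen up
  FD 19: (20,0) -> (2.923,8.329) [heading=154, move]
  REPEAT 4 [
    -- iteration 1/4 --
    LT 45: heading 154 -> 199
    PU: pen up
    FD 20: (2.923,8.329) -> (-15.987,1.818) [heading=199, move]
    -- iteration 2/4 --
    LT 45: heading 199 -> 244
    PU: pen up
    FD 20: (-15.987,1.818) -> (-24.755,-16.158) [heading=244, move]
    -- iteration 3/4 --
    LT 45: heading 244 -> 289
    PU: pen up
    FD 20: (-24.755,-16.158) -> (-18.244,-35.069) [heading=289, move]
    -- iteration 4/4 --
    LT 45: heading 289 -> 334
    PU: pen up
    FD 20: (-18.244,-35.069) -> (-0.268,-43.836) [heading=334, move]
  ]
  -- iteration 2/4 --
  RT 206: heading 334 -> 128
  PU: pen up
  FD 19: (-0.268,-43.836) -> (-11.965,-28.864) [heading=128, move]
  REPEAT 4 [
    -- iteration 1/4 --
    LT 45: heading 128 -> 173
    PU: pen up
    FD 20: (-11.965,-28.864) -> (-31.816,-26.426) [heading=173, move]
    -- iteration 2/4 --
    LT 45: heading 173 -> 218
    PU: pen up
    FD 20: (-31.816,-26.426) -> (-47.576,-38.74) [heading=218, move]
    -- iteration 3/4 --
    LT 45: heading 218 -> 263
    PU: pen up
    FD 20: (-47.576,-38.74) -> (-50.014,-58.591) [heading=263, move]
    -- iteration 4/4 --
    LT 45: heading 263 -> 308
    PU: pen up
    FD 20: (-50.014,-58.591) -> (-37.701,-74.351) [heading=308, move]
  ]
  -- iteration 3/4 --
  RT 206: heading 308 -> 102
  PU: pen up
  FD 19: (-37.701,-74.351) -> (-41.651,-55.766) [heading=102, move]
  REPEAT 4 [
    -- iteration 1/4 --
    LT 45: heading 102 -> 147
    PU: pen up
    FD 20: (-41.651,-55.766) -> (-58.424,-44.873) [heading=147, move]
    -- iteration 2/4 --
    LT 45: heading 147 -> 192
    PU: pen up
    FD 20: (-58.424,-44.873) -> (-77.987,-49.031) [heading=192, move]
    -- iteration 3/4 --
    LT 45: heading 192 -> 237
    PU: pen up
    FD 20: (-77.987,-49.031) -> (-88.88,-65.805) [heading=237, move]
    -- iteration 4/4 --
    LT 45: heading 237 -> 282
    PU: pen up
    FD 20: (-88.88,-65.805) -> (-84.722,-85.368) [heading=282, move]
  ]
  -- iteration 4/4 --
  RT 206: heading 282 -> 76
  PU: pen up
  FD 19: (-84.722,-85.368) -> (-80.125,-66.932) [heading=76, move]
  REPEAT 4 [
    -- iteration 1/4 --
    LT 45: heading 76 -> 121
    PU: pen up
    FD 20: (-80.125,-66.932) -> (-90.426,-49.789) [heading=121, move]
    -- iteration 2/4 --
    LT 45: heading 121 -> 166
    PU: pen up
    FD 20: (-90.426,-49.789) -> (-109.832,-44.95) [heading=166, move]
    -- iteration 3/4 --
    LT 45: heading 166 -> 211
    PU: pen up
    FD 20: (-109.832,-44.95) -> (-126.975,-55.251) [heading=211, move]
    -- iteration 4/4 --
    LT 45: heading 211 -> 256
    PU: pen up
    FD 20: (-126.975,-55.251) -> (-131.814,-74.657) [heading=256, move]
  ]
]
RT 180: heading 256 -> 76
RT 180: heading 76 -> 256
PD: pen down
Final: pos=(-131.814,-74.657), heading=256, 3 segment(s) drawn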